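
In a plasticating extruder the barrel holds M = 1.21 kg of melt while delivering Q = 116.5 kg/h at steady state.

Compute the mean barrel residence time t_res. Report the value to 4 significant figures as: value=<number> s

Convert throughput: Q = 116.5 kg/h = 116.5/3600 = 0.0323611 kg/s
t_res = M / Q_s = 1.21 / 0.0323611 = 37.3906 s

value=37.39 s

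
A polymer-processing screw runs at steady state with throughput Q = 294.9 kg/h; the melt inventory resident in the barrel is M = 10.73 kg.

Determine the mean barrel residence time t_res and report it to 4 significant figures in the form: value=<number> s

value=131.0 s

Convert throughput: Q = 294.9 kg/h = 294.9/3600 = 0.0819167 kg/s
Mean residence time: t_res = M/Q_s = 10.73 kg / 0.0819167 kg/s = 130.987 s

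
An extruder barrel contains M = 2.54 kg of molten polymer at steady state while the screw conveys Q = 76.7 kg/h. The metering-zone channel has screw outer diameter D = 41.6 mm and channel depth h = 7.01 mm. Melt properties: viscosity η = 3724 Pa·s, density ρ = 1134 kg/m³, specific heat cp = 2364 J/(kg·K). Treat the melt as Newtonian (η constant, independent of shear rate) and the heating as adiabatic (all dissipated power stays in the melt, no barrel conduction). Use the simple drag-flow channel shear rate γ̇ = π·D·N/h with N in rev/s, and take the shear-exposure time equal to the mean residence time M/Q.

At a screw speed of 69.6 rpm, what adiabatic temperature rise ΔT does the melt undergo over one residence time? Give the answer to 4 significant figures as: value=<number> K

Throughput in SI: Q_s = 76.7 kg/h ÷ 3600 s/h = 0.0213056 kg/s
t_res = M / Q_s = 2.54 / 0.0213056 = 119.218 s
Convert to SI: D = 0.0416 m, h = 0.00701 m, N = 69.6/60 = 1.16 rev/s
Shear rate: γ̇ = πDN/h = π·0.0416·1.16/0.00701 = 21.6263 s⁻¹
ΔT = η·γ̇²·t_res/(ρ·cp) = [3724 × 21.6263² × 119.218] / [1134 × 2364] = 77.4562 K

value=77.46 K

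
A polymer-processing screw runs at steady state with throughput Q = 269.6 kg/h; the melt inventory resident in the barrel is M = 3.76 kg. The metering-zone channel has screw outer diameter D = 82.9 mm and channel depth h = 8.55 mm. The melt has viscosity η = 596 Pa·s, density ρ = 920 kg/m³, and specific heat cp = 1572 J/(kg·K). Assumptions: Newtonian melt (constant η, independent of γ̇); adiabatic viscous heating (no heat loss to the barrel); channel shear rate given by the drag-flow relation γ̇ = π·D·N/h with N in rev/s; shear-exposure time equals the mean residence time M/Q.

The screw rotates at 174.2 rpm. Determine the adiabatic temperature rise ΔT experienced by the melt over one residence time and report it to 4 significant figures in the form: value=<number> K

Throughput in SI: Q_s = 269.6 kg/h ÷ 3600 s/h = 0.0748889 kg/s
t_res = M / Q_s = 3.76 / 0.0748889 = 50.2077 s
D = 82.9 mm = 0.0829 m;  h = 8.55 mm = 0.00855 m;  N = 174.2 rpm / 60 = 2.90333 rev/s
γ̇ = π D N / h = (π)(0.0829)(2.90333) / 0.00855 = 88.4372 s⁻¹
Adiabatic rise: ΔT = η γ̇² t_res / (ρ cp) = 596·(88.4372)²·50.2077 / (920·1572) = 161.825 K

value=161.8 K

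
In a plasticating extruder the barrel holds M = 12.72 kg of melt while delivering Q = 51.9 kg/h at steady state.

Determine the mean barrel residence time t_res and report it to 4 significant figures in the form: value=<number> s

Convert throughput: Q = 51.9 kg/h = 51.9/3600 = 0.0144167 kg/s
t_res = M / Q_s = 12.72 ÷ 0.0144167 = 882.312 s

value=882.3 s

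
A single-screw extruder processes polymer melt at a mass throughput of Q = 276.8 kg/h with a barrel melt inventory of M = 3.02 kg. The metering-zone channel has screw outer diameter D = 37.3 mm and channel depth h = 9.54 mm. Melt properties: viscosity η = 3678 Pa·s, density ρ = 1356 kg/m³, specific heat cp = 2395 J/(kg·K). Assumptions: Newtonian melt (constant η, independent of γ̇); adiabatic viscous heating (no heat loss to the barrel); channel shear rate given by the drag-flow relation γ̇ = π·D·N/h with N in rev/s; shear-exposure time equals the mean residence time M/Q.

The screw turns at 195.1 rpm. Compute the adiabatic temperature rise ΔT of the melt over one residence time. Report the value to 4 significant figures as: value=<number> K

value=70.96 K

Q_s = Q / 3600 = 276.8 / 3600 = 0.0768889 kg/s
t_res = M / Q_s = 3.02 / 0.0768889 = 39.2775 s
D = 37.3 mm = 0.0373 m;  h = 9.54 mm = 0.00954 m;  N = 195.1 rpm / 60 = 3.25167 rev/s
γ̇ = π D N / h = (π)(0.0373)(3.25167) / 0.00954 = 39.9408 s⁻¹
Adiabatic rise: ΔT = η γ̇² t_res / (ρ cp) = 3678·(39.9408)²·39.2775 / (1356·2395) = 70.9615 K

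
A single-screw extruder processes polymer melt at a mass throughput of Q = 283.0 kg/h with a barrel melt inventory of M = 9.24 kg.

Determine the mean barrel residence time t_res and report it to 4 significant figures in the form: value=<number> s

value=117.5 s

Q_s = Q / 3600 = 283.0 / 3600 = 0.0786111 kg/s
t_res = M / Q_s = 9.24 / 0.0786111 = 117.541 s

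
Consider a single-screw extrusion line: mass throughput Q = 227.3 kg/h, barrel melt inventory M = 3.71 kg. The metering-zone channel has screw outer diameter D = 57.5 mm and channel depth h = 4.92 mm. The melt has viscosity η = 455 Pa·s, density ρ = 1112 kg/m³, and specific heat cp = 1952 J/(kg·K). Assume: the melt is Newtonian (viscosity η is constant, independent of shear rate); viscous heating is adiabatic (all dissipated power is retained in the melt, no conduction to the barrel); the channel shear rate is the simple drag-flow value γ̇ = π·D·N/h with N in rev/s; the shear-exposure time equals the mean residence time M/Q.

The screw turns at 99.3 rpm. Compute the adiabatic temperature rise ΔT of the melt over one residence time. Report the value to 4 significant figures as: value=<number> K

Throughput in SI: Q_s = 227.3 kg/h ÷ 3600 s/h = 0.0631389 kg/s
Mean residence time: t_res = M/Q_s = 3.71 kg / 0.0631389 kg/s = 58.7593 s
Geometry in metres: D = 57.5 mm → 0.0575 m, h = 4.92 mm → 0.00492 m; screw speed N = 99.3 rpm = 1.655 rev/s
γ̇ = π·D·N / h = π · 0.0575 · 1.655 / 0.00492 = 60.7646 s⁻¹
ΔT = η·γ̇²·t_res/(ρ·cp) = [455 × 60.7646² × 58.7593] / [1112 × 1952] = 45.4784 K

value=45.48 K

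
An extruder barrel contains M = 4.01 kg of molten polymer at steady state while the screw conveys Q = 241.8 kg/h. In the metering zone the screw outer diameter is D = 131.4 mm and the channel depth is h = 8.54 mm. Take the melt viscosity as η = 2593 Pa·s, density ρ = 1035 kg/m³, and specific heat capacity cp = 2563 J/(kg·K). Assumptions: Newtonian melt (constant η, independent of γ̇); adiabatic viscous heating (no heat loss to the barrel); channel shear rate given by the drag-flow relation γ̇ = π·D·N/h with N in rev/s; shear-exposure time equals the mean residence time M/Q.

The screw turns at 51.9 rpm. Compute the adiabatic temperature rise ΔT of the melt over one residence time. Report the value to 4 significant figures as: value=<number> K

value=102.0 K

Throughput in SI: Q_s = 241.8 kg/h ÷ 3600 s/h = 0.0671667 kg/s
t_res = M / Q_s = 4.01 ÷ 0.0671667 = 59.7022 s
Geometry in metres: D = 131.4 mm → 0.1314 m, h = 8.54 mm → 0.00854 m; screw speed N = 51.9 rpm = 0.865 rev/s
γ̇ = π·D·N / h = π · 0.1314 · 0.865 / 0.00854 = 41.8122 s⁻¹
Adiabatic rise: ΔT = η γ̇² t_res / (ρ cp) = 2593·(41.8122)²·59.7022 / (1035·2563) = 102.026 K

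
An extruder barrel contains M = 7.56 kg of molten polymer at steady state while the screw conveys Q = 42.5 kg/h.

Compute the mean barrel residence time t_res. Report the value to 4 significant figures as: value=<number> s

value=640.4 s

Convert throughput: Q = 42.5 kg/h = 42.5/3600 = 0.0118056 kg/s
Mean residence time: t_res = M/Q_s = 7.56 kg / 0.0118056 kg/s = 640.376 s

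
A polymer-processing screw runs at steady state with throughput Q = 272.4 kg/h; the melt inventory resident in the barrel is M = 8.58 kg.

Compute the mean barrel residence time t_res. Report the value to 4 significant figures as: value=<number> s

Q_s = Q / 3600 = 272.4 / 3600 = 0.0756667 kg/s
Mean residence time: t_res = M/Q_s = 8.58 kg / 0.0756667 kg/s = 113.392 s

value=113.4 s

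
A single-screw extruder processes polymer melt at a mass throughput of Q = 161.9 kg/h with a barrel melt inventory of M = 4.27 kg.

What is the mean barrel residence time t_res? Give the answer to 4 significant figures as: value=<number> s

Throughput in SI: Q_s = 161.9 kg/h ÷ 3600 s/h = 0.0449722 kg/s
Mean residence time: t_res = M/Q_s = 4.27 kg / 0.0449722 kg/s = 94.9475 s

value=94.95 s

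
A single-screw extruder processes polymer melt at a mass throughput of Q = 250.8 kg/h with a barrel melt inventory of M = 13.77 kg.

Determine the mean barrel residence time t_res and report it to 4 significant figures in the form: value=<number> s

value=197.7 s

Q_s = Q / 3600 = 250.8 / 3600 = 0.0696667 kg/s
t_res = M / Q_s = 13.77 ÷ 0.0696667 = 197.656 s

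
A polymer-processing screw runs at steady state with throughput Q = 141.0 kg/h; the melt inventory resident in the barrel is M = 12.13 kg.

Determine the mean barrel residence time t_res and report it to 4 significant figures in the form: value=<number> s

Throughput in SI: Q_s = 141.0 kg/h ÷ 3600 s/h = 0.0391667 kg/s
t_res = M / Q_s = 12.13 ÷ 0.0391667 = 309.702 s

value=309.7 s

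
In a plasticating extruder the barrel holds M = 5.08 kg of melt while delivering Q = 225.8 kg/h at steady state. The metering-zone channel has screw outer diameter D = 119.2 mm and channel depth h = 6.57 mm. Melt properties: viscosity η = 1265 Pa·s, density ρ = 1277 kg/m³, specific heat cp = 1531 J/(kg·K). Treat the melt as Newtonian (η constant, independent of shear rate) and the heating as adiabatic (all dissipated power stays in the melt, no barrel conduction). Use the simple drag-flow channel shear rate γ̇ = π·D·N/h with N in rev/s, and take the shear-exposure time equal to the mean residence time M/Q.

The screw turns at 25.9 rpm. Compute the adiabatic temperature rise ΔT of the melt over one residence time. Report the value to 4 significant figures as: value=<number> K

Throughput in SI: Q_s = 225.8 kg/h ÷ 3600 s/h = 0.0627222 kg/s
t_res = M / Q_s = 5.08 ÷ 0.0627222 = 80.992 s
D = 119.2 mm = 0.1192 m;  h = 6.57 mm = 0.00657 m;  N = 25.9 rpm / 60 = 0.431667 rev/s
γ̇ = π·D·N / h = π · 0.1192 · 0.431667 / 0.00657 = 24.6042 s⁻¹
ΔT = η·γ̇²·t_res / (ρ·cp) = 1265 · (24.6042)² · 80.992 / (1277 · 1531) = 31.7238 K

value=31.72 K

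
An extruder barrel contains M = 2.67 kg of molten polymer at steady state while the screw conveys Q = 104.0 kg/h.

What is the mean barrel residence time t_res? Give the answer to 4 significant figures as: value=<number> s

Throughput in SI: Q_s = 104.0 kg/h ÷ 3600 s/h = 0.0288889 kg/s
t_res = M / Q_s = 2.67 ÷ 0.0288889 = 92.4231 s

value=92.42 s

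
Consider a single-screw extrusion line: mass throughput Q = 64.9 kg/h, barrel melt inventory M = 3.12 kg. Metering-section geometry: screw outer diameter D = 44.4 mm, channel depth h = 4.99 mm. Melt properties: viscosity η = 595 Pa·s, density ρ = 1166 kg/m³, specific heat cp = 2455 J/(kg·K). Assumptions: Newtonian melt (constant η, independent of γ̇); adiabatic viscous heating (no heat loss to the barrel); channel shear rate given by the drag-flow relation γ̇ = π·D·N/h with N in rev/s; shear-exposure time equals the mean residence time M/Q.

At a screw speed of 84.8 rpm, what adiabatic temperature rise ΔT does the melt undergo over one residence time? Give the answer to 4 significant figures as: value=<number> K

Convert throughput: Q = 64.9 kg/h = 64.9/3600 = 0.0180278 kg/s
Mean residence time: t_res = M/Q_s = 3.12 kg / 0.0180278 kg/s = 173.066 s
Geometry in metres: D = 44.4 mm → 0.0444 m, h = 4.99 mm → 0.00499 m; screw speed N = 84.8 rpm = 1.41333 rev/s
γ̇ = π D N / h = (π)(0.0444)(1.41333) / 0.00499 = 39.5073 s⁻¹
ΔT = η·γ̇²·t_res / (ρ·cp) = 595 · (39.5073)² · 173.066 / (1166 · 2455) = 56.1478 K

value=56.15 K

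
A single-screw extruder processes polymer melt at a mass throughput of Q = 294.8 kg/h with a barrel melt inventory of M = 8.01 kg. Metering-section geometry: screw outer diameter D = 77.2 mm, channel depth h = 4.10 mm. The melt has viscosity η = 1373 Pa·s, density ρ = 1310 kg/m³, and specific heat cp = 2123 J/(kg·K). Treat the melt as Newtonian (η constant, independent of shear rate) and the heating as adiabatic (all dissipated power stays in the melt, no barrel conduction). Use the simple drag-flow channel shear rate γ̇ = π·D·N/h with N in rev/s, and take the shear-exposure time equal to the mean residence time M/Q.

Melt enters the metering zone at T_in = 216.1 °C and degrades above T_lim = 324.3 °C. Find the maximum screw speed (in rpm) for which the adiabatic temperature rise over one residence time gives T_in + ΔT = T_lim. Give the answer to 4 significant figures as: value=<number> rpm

Q_s = Q / 3600 = 294.8 / 3600 = 0.0818889 kg/s
t_res = M / Q_s = 8.01 / 0.0818889 = 97.8155 s
Convert to metres: D = 0.0772 m, h = 0.0041 m
Allowable rise: ΔT_a = T_lim − T_in = 324.3 − 216.1 = 108.2 K
γ̇_max² = ΔT_a·ρ·cp/(η·t_res) = 108.2·1310·2123/(1373·97.8155) = 2240.63 s⁻²
γ̇_max = sqrt(2240.63) = 47.3353 s⁻¹
Solve γ̇ = πDN/h for N: N_max = γ̇_max·h/(π·D) = 47.3353 × 0.0041 / (π × 0.0772) = 0.800206 rev/s = 48.0124 rpm

value=48.01 rpm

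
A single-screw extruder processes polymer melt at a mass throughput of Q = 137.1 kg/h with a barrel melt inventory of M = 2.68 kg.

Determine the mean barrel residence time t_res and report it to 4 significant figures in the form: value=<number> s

Convert throughput: Q = 137.1 kg/h = 137.1/3600 = 0.0380833 kg/s
t_res = M / Q_s = 2.68 ÷ 0.0380833 = 70.372 s

value=70.37 s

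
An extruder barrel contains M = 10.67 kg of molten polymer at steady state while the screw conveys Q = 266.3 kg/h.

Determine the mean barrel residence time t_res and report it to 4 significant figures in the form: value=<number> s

Throughput in SI: Q_s = 266.3 kg/h ÷ 3600 s/h = 0.0739722 kg/s
t_res = M / Q_s = 10.67 ÷ 0.0739722 = 144.243 s

value=144.2 s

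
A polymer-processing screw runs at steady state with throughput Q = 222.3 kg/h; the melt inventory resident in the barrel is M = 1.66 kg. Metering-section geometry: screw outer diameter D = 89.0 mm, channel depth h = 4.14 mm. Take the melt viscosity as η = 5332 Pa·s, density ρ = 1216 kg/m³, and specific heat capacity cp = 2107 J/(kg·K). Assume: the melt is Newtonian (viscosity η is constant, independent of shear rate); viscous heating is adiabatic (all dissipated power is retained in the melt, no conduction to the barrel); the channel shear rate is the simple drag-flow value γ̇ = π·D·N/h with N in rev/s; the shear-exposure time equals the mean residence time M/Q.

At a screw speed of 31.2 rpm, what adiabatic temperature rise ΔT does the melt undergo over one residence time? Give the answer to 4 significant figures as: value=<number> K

value=69.00 K

Throughput in SI: Q_s = 222.3 kg/h ÷ 3600 s/h = 0.06175 kg/s
t_res = M / Q_s = 1.66 ÷ 0.06175 = 26.8826 s
Geometry in metres: D = 89.0 mm → 0.089 m, h = 4.14 mm → 0.00414 m; screw speed N = 31.2 rpm = 0.52 rev/s
Shear rate: γ̇ = πDN/h = π·0.089·0.52/0.00414 = 35.1191 s⁻¹
ΔT = η·γ̇²·t_res / (ρ·cp) = 5332 · (35.1191)² · 26.8826 / (1216 · 2107) = 69 K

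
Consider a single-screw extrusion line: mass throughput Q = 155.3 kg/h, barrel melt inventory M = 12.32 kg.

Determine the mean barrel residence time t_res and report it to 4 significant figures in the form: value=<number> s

Convert throughput: Q = 155.3 kg/h = 155.3/3600 = 0.0431389 kg/s
t_res = M / Q_s = 12.32 / 0.0431389 = 285.589 s

value=285.6 s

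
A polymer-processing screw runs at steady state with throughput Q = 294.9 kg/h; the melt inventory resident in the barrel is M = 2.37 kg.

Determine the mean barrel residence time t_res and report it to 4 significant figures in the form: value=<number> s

value=28.93 s

Throughput in SI: Q_s = 294.9 kg/h ÷ 3600 s/h = 0.0819167 kg/s
Mean residence time: t_res = M/Q_s = 2.37 kg / 0.0819167 kg/s = 28.9318 s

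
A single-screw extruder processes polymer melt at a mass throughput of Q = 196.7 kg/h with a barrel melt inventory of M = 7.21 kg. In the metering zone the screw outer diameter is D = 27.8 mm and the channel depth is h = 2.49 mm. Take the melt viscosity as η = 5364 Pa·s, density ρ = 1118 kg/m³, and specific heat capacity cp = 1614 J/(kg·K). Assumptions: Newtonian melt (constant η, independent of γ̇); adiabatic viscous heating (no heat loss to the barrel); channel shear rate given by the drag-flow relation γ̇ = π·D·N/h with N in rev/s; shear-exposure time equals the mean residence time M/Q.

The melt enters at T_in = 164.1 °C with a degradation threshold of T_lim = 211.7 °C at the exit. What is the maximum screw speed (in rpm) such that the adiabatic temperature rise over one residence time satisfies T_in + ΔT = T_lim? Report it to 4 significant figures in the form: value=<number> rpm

value=18.84 rpm

Q_s = Q / 3600 = 196.7 / 3600 = 0.0546389 kg/s
t_res = M / Q_s = 7.21 / 0.0546389 = 131.957 s
Convert to metres: D = 0.0278 m, h = 0.00249 m
ΔT_a = T_lim − T_in = 211.7 − 164.1 = 47.6 K
Invert ΔT = ηγ̇²t_res/(ρcp) for γ̇: γ̇_max² = ΔT_a ρ cp / (η t_res) = 47.6·1118·1614 / (5364·131.957) = 121.347 s⁻²
γ̇_max = sqrt(121.347) = 11.0158 s⁻¹
N_max = γ̇_max·h / (π·D) = 11.0158 · 0.00249 / (π · 0.0278) = 0.314065 rev/s = 18.8439 rpm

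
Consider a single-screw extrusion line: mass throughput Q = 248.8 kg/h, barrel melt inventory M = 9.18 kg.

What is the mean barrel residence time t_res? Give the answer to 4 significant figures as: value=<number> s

Throughput in SI: Q_s = 248.8 kg/h ÷ 3600 s/h = 0.0691111 kg/s
Mean residence time: t_res = M/Q_s = 9.18 kg / 0.0691111 kg/s = 132.83 s

value=132.8 s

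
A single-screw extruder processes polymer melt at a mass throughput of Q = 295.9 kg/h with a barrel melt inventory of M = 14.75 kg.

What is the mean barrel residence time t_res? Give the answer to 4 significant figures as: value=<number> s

Throughput in SI: Q_s = 295.9 kg/h ÷ 3600 s/h = 0.0821944 kg/s
t_res = M / Q_s = 14.75 / 0.0821944 = 179.453 s

value=179.5 s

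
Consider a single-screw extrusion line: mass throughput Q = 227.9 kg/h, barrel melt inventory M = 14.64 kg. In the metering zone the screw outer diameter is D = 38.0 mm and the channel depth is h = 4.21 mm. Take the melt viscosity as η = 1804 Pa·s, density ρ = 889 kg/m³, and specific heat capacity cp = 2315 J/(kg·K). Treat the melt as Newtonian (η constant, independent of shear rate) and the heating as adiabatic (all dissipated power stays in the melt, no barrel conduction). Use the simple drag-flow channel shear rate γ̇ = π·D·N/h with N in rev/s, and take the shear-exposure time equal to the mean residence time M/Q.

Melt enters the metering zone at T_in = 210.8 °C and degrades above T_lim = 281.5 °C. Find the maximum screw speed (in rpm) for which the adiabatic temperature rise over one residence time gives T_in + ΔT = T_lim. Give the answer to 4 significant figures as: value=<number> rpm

Convert throughput: Q = 227.9 kg/h = 227.9/3600 = 0.0633056 kg/s
Mean residence time: t_res = M/Q_s = 14.64 kg / 0.0633056 kg/s = 231.259 s
Convert to metres: D = 0.038 m, h = 0.00421 m
ΔT_a = T_lim − T_in = 281.5 − 210.8 = 70.7 K
Invert ΔT = ηγ̇²t_res/(ρcp) for γ̇: γ̇_max² = ΔT_a ρ cp / (η t_res) = 70.7·889·2315 / (1804·231.259) = 348.768 s⁻²
γ̇_max = sqrt(348.768) = 18.6753 s⁻¹
N_max = γ̇_max·h / (π·D) = 18.6753 · 0.00421 / (π · 0.038) = 0.658593 rev/s = 39.5156 rpm

value=39.52 rpm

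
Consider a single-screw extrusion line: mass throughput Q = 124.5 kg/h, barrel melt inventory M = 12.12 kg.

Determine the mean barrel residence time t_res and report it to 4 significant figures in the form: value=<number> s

value=350.5 s

Throughput in SI: Q_s = 124.5 kg/h ÷ 3600 s/h = 0.0345833 kg/s
t_res = M / Q_s = 12.12 ÷ 0.0345833 = 350.458 s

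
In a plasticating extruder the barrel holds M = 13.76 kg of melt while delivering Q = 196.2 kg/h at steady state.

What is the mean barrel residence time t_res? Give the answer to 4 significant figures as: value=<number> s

value=252.5 s

Convert throughput: Q = 196.2 kg/h = 196.2/3600 = 0.0545 kg/s
t_res = M / Q_s = 13.76 ÷ 0.0545 = 252.477 s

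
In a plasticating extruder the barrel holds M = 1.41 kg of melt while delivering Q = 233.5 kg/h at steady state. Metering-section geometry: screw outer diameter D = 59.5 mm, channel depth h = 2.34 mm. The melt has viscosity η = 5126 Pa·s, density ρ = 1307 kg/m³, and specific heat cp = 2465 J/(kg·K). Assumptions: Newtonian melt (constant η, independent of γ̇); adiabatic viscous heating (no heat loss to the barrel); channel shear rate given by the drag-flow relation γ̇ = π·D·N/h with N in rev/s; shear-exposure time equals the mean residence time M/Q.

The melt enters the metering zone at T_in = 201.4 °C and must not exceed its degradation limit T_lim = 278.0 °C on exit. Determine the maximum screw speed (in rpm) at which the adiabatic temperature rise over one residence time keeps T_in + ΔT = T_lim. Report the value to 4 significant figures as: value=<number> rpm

Q_s = Q / 3600 = 233.5 / 3600 = 0.0648611 kg/s
Mean residence time: t_res = M/Q_s = 1.41 kg / 0.0648611 kg/s = 21.7388 s
Convert to metres: D = 0.0595 m, h = 0.00234 m
Allowable rise: ΔT_a = T_lim − T_in = 278.0 − 201.4 = 76.6 K
γ̇_max² = ΔT_a·ρ·cp / (η·t_res) = [76.6 × 1307 × 2465] / [5126 × 21.7388] = 2214.66 s⁻²
γ̇_max = sqrt(2214.66) = 47.0602 s⁻¹
Solve γ̇ = πDN/h for N: N_max = γ̇_max·h/(π·D) = 47.0602 × 0.00234 / (π × 0.0595) = 0.589119 rev/s = 35.3471 rpm

value=35.35 rpm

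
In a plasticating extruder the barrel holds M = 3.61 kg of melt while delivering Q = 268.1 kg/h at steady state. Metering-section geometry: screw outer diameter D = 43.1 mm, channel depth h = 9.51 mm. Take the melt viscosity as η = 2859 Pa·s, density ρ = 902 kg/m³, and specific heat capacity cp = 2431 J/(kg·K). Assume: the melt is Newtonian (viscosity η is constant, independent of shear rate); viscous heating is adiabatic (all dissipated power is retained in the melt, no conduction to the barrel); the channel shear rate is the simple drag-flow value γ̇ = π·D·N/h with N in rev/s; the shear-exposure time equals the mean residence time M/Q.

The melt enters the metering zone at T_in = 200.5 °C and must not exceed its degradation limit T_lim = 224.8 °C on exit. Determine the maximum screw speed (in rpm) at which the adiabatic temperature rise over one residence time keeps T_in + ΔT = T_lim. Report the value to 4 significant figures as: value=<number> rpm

Q_s = Q / 3600 = 268.1 / 3600 = 0.0744722 kg/s
t_res = M / Q_s = 3.61 / 0.0744722 = 48.4744 s
D = 43.1 mm = 0.0431 m;  h = 9.51 mm = 0.00951 m
ΔT_a = T_lim − T_in = 224.8 − 200.5 = 24.3 K
Invert ΔT = ηγ̇²t_res/(ρcp) for γ̇: γ̇_max² = ΔT_a ρ cp / (η t_res) = 24.3·902·2431 / (2859·48.4744) = 384.477 s⁻²
γ̇_max = sqrt(384.477) = 19.6081 s⁻¹
Solve γ̇ = πDN/h for N: N_max = γ̇_max·h/(π·D) = 19.6081 × 0.00951 / (π × 0.0431) = 1.37717 rev/s = 82.6304 rpm

value=82.63 rpm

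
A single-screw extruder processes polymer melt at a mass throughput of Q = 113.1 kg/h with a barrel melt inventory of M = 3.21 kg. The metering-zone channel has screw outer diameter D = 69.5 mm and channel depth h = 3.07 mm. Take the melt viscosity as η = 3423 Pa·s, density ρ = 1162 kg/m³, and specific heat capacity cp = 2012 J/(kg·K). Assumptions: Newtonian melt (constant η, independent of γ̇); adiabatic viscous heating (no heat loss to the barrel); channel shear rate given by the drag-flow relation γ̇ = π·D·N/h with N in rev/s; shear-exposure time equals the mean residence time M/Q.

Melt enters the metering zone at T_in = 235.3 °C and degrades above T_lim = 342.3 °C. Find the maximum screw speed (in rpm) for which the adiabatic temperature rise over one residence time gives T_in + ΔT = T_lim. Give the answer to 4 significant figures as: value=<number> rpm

value=22.56 rpm

Throughput in SI: Q_s = 113.1 kg/h ÷ 3600 s/h = 0.0314167 kg/s
t_res = M / Q_s = 3.21 ÷ 0.0314167 = 102.175 s
Geometry in SI: D = 69.5 mm → 0.0695 m, h = 3.07 mm → 0.00307 m
ΔT_a = T_lim − T_in = 342.3 − 235.3 = 107 K
Invert ΔT = ηγ̇²t_res/(ρcp) for γ̇: γ̇_max² = ΔT_a ρ cp / (η t_res) = 107·1162·2012 / (3423·102.175) = 715.263 s⁻²
γ̇_max = √715.263 = 26.7444 s⁻¹
N_max = γ̇_max·h / (π·D) = 26.7444 · 0.00307 / (π · 0.0695) = 0.376042 rev/s = 22.5625 rpm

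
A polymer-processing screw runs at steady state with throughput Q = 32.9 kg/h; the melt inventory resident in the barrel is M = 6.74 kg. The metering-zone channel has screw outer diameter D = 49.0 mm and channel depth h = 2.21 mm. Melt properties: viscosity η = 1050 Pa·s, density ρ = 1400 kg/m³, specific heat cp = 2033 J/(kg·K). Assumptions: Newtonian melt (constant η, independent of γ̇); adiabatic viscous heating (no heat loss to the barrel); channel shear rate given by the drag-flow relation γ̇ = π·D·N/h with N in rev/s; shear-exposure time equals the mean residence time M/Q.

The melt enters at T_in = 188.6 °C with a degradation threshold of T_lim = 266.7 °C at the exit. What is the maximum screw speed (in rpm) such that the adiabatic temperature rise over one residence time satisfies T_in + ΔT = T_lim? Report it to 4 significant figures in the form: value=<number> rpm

value=14.59 rpm

Convert throughput: Q = 32.9 kg/h = 32.9/3600 = 0.00913889 kg/s
Mean residence time: t_res = M/Q_s = 6.74 kg / 0.00913889 kg/s = 737.508 s
Convert to metres: D = 0.049 m, h = 0.00221 m
Allowable rise: ΔT_a = T_lim − T_in = 266.7 − 188.6 = 78.1 K
Invert ΔT = ηγ̇²t_res/(ρcp) for γ̇: γ̇_max² = ΔT_a ρ cp / (η t_res) = 78.1·1400·2033 / (1050·737.508) = 287.052 s⁻²
γ̇_max = sqrt(287.052) = 16.9426 s⁻¹
N_max = γ̇_max·h / (π·D) = 16.9426 · 0.00221 / (π · 0.049) = 0.243235 rev/s = 14.5941 rpm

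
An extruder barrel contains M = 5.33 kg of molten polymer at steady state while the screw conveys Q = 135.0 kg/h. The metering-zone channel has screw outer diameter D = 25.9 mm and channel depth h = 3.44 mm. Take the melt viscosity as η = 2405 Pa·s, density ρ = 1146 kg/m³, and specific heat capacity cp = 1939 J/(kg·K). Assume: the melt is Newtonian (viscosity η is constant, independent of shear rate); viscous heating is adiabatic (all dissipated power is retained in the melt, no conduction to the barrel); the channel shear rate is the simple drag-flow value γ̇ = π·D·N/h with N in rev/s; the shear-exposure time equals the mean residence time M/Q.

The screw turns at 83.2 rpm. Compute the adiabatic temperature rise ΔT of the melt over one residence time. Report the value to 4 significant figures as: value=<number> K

value=165.5 K

Throughput in SI: Q_s = 135.0 kg/h ÷ 3600 s/h = 0.0375 kg/s
Mean residence time: t_res = M/Q_s = 5.33 kg / 0.0375 kg/s = 142.133 s
D = 25.9 mm = 0.0259 m;  h = 3.44 mm = 0.00344 m;  N = 83.2 rpm / 60 = 1.38667 rev/s
γ̇ = π·D·N / h = π · 0.0259 · 1.38667 / 0.00344 = 32.7992 s⁻¹
ΔT = η·γ̇²·t_res / (ρ·cp) = 2405 · (32.7992)² · 142.133 / (1146 · 1939) = 165.491 K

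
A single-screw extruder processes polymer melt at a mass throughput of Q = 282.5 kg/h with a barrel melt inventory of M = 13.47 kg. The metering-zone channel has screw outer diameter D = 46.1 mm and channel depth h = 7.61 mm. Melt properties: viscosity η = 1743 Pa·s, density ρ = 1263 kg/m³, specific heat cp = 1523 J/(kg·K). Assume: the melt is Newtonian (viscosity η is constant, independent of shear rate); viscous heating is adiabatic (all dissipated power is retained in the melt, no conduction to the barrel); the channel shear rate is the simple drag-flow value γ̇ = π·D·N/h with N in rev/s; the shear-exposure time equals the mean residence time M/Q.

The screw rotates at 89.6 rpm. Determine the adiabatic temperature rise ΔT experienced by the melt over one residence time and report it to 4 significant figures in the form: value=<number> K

Convert throughput: Q = 282.5 kg/h = 282.5/3600 = 0.0784722 kg/s
Mean residence time: t_res = M/Q_s = 13.47 kg / 0.0784722 kg/s = 171.653 s
Convert to SI: D = 0.0461 m, h = 0.00761 m, N = 89.6/60 = 1.49333 rev/s
γ̇ = π D N / h = (π)(0.0461)(1.49333) / 0.00761 = 28.4199 s⁻¹
ΔT = η·γ̇²·t_res/(ρ·cp) = [1743 × 28.4199² × 171.653] / [1263 × 1523] = 125.629 K

value=125.6 K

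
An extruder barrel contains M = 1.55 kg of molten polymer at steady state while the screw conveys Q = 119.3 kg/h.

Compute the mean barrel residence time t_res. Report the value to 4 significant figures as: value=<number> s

value=46.77 s

Q_s = Q / 3600 = 119.3 / 3600 = 0.0331389 kg/s
t_res = M / Q_s = 1.55 / 0.0331389 = 46.7728 s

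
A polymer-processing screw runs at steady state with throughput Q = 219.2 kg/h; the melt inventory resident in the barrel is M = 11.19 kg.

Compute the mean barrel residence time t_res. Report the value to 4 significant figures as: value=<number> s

Q_s = Q / 3600 = 219.2 / 3600 = 0.0608889 kg/s
t_res = M / Q_s = 11.19 ÷ 0.0608889 = 183.777 s

value=183.8 s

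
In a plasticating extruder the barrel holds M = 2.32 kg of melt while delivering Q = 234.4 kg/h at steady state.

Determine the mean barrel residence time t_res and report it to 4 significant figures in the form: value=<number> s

Q_s = Q / 3600 = 234.4 / 3600 = 0.0651111 kg/s
t_res = M / Q_s = 2.32 / 0.0651111 = 35.6314 s

value=35.63 s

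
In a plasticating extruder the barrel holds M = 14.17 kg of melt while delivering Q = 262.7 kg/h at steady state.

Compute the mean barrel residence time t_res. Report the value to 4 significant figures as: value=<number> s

value=194.2 s

Throughput in SI: Q_s = 262.7 kg/h ÷ 3600 s/h = 0.0729722 kg/s
t_res = M / Q_s = 14.17 ÷ 0.0729722 = 194.183 s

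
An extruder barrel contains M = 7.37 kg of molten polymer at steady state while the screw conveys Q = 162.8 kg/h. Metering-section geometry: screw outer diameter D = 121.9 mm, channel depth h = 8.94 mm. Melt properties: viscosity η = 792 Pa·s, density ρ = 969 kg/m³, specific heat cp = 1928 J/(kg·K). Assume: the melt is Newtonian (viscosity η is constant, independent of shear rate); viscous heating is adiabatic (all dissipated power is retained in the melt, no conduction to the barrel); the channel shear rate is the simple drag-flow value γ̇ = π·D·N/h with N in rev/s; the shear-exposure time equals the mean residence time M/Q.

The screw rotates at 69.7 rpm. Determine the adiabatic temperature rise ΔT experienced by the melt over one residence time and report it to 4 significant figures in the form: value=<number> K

value=171.1 K

Throughput in SI: Q_s = 162.8 kg/h ÷ 3600 s/h = 0.0452222 kg/s
Mean residence time: t_res = M/Q_s = 7.37 kg / 0.0452222 kg/s = 162.973 s
Convert to SI: D = 0.1219 m, h = 0.00894 m, N = 69.7/60 = 1.16167 rev/s
γ̇ = π·D·N / h = π · 0.1219 · 1.16167 / 0.00894 = 49.762 s⁻¹
ΔT = η·γ̇²·t_res / (ρ·cp) = 792 · (49.762)² · 162.973 / (969 · 1928) = 171.082 K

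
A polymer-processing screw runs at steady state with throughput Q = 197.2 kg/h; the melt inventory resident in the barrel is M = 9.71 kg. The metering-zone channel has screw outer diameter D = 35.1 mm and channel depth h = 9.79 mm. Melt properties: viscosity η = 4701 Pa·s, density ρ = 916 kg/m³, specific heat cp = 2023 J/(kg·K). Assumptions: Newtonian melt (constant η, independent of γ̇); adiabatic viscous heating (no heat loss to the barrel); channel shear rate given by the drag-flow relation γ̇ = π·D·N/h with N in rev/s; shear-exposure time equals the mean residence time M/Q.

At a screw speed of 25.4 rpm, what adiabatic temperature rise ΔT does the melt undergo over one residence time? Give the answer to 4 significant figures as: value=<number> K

value=10.22 K

Throughput in SI: Q_s = 197.2 kg/h ÷ 3600 s/h = 0.0547778 kg/s
t_res = M / Q_s = 9.71 / 0.0547778 = 177.262 s
Geometry in metres: D = 35.1 mm → 0.0351 m, h = 9.79 mm → 0.00979 m; screw speed N = 25.4 rpm = 0.423333 rev/s
Shear rate: γ̇ = πDN/h = π·0.0351·0.423333/0.00979 = 4.76823 s⁻¹
Adiabatic rise: ΔT = η γ̇² t_res / (ρ cp) = 4701·(4.76823)²·177.262 / (916·2023) = 10.2242 K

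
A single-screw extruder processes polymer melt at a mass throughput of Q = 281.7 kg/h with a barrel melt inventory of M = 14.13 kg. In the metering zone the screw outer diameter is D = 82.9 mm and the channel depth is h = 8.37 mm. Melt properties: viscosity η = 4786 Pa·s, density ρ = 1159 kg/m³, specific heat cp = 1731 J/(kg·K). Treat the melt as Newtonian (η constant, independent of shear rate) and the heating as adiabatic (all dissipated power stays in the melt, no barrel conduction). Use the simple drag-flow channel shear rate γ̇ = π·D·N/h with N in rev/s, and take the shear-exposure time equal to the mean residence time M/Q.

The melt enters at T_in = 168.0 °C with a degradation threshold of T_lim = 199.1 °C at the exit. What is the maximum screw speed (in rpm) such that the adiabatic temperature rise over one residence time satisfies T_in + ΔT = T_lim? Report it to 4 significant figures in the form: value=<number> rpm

value=16.38 rpm

Throughput in SI: Q_s = 281.7 kg/h ÷ 3600 s/h = 0.07825 kg/s
Mean residence time: t_res = M/Q_s = 14.13 kg / 0.07825 kg/s = 180.575 s
Geometry in SI: D = 82.9 mm → 0.0829 m, h = 8.37 mm → 0.00837 m
ΔT_a = T_lim − T_in = 199.1 − 168.0 = 31.1 K
γ̇_max² = ΔT_a·ρ·cp / (η·t_res) = [31.1 × 1159 × 1731] / [4786 × 180.575] = 72.1955 s⁻²
γ̇_max = sqrt(72.1955) = 8.4968 s⁻¹
Solve γ̇ = πDN/h for N: N_max = γ̇_max·h/(π·D) = 8.4968 × 0.00837 / (π × 0.0829) = 0.273071 rev/s = 16.3843 rpm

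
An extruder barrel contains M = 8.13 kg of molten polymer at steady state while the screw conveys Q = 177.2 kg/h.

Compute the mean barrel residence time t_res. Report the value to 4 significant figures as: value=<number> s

value=165.2 s

Convert throughput: Q = 177.2 kg/h = 177.2/3600 = 0.0492222 kg/s
t_res = M / Q_s = 8.13 ÷ 0.0492222 = 165.169 s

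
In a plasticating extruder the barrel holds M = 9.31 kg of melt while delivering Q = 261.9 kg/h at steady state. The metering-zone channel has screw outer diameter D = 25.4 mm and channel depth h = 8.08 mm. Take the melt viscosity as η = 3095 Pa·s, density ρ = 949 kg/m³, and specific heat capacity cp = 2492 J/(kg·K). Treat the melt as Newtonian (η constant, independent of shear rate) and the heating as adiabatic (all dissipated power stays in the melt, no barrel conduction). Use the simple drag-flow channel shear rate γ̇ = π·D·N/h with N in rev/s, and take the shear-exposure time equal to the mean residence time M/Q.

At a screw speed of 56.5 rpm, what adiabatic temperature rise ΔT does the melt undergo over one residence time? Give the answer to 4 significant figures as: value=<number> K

value=14.48 K

Throughput in SI: Q_s = 261.9 kg/h ÷ 3600 s/h = 0.07275 kg/s
t_res = M / Q_s = 9.31 ÷ 0.07275 = 127.973 s
D = 25.4 mm = 0.0254 m;  h = 8.08 mm = 0.00808 m;  N = 56.5 rpm / 60 = 0.941667 rev/s
γ̇ = π·D·N / h = π · 0.0254 · 0.941667 / 0.00808 = 9.29971 s⁻¹
ΔT = η·γ̇²·t_res / (ρ·cp) = 3095 · (9.29971)² · 127.973 / (949 · 2492) = 14.4844 K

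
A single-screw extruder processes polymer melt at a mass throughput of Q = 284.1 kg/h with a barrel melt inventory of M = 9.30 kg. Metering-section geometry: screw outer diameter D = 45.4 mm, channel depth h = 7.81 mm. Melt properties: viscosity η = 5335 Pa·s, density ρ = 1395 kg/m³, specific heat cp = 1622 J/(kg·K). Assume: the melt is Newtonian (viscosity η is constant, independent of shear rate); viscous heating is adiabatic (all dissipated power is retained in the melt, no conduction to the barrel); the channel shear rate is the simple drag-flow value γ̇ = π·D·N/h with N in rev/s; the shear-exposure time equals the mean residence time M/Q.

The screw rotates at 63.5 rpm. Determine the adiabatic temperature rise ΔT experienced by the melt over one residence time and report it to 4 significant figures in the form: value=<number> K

Convert throughput: Q = 284.1 kg/h = 284.1/3600 = 0.0789167 kg/s
Mean residence time: t_res = M/Q_s = 9.30 kg / 0.0789167 kg/s = 117.846 s
Convert to SI: D = 0.0454 m, h = 0.00781 m, N = 63.5/60 = 1.05833 rev/s
γ̇ = π·D·N / h = π · 0.0454 · 1.05833 / 0.00781 = 19.3276 s⁻¹
ΔT = η·γ̇²·t_res / (ρ·cp) = 5335 · (19.3276)² · 117.846 / (1395 · 1622) = 103.795 K

value=103.8 K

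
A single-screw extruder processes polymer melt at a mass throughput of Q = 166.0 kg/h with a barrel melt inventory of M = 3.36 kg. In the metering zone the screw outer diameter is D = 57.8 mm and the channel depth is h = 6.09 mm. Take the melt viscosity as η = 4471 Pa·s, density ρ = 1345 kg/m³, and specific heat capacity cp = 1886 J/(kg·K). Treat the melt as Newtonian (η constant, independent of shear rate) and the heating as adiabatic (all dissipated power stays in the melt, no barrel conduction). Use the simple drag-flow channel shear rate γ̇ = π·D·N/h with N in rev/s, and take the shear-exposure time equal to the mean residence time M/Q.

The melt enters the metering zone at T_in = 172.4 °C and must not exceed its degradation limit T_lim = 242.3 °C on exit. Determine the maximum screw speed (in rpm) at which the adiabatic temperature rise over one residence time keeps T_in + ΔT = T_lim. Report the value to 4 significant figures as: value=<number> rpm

value=46.95 rpm

Throughput in SI: Q_s = 166.0 kg/h ÷ 3600 s/h = 0.0461111 kg/s
Mean residence time: t_res = M/Q_s = 3.36 kg / 0.0461111 kg/s = 72.8675 s
D = 57.8 mm = 0.0578 m;  h = 6.09 mm = 0.00609 m
Allowable rise: ΔT_a = T_lim − T_in = 242.3 − 172.4 = 69.9 K
γ̇_max² = ΔT_a·ρ·cp/(η·t_res) = 69.9·1345·1886/(4471·72.8675) = 544.255 s⁻²
γ̇_max = √544.255 = 23.3293 s⁻¹
N_max = γ̇_max h / (πD) = 23.3293·0.00609/(π·0.0578) = 0.782422 rev/s → ×60 = 46.9453 rpm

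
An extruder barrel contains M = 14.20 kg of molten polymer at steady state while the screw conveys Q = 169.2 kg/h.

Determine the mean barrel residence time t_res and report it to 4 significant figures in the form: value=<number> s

Convert throughput: Q = 169.2 kg/h = 169.2/3600 = 0.047 kg/s
Mean residence time: t_res = M/Q_s = 14.20 kg / 0.047 kg/s = 302.128 s

value=302.1 s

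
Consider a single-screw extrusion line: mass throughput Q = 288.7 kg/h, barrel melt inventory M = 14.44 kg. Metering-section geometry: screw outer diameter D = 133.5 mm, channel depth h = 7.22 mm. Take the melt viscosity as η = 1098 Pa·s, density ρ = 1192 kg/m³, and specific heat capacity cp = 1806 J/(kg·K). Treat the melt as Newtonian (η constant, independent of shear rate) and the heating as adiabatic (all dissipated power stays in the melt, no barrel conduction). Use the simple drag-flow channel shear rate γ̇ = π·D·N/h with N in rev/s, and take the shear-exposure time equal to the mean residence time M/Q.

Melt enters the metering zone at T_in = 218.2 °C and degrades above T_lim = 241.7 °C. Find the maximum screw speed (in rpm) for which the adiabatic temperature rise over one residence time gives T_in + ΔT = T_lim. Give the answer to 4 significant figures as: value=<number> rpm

value=16.52 rpm

Q_s = Q / 3600 = 288.7 / 3600 = 0.0801944 kg/s
Mean residence time: t_res = M/Q_s = 14.44 kg / 0.0801944 kg/s = 180.062 s
D = 133.5 mm = 0.1335 m;  h = 7.22 mm = 0.00722 m
Allowable rise: ΔT_a = T_lim − T_in = 241.7 − 218.2 = 23.5 K
γ̇_max² = ΔT_a·ρ·cp / (η·t_res) = [23.5 × 1192 × 1806] / [1098 × 180.062] = 255.88 s⁻²
Take the square root: γ̇_max = √(255.88) = 15.9963 s⁻¹
N_max = γ̇_max·h / (π·D) = 15.9963 · 0.00722 / (π · 0.1335) = 0.275375 rev/s = 16.5225 rpm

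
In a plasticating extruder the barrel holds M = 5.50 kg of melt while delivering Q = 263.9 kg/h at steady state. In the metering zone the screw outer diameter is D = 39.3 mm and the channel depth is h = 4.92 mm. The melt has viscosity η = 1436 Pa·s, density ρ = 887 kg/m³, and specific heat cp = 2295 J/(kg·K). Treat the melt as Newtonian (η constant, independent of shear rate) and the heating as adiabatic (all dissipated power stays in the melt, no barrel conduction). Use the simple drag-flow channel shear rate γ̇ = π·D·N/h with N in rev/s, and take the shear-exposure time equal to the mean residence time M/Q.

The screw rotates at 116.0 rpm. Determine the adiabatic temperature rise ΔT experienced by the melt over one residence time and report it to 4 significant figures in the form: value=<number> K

value=124.6 K

Convert throughput: Q = 263.9 kg/h = 263.9/3600 = 0.0733056 kg/s
Mean residence time: t_res = M/Q_s = 5.50 kg / 0.0733056 kg/s = 75.0284 s
Convert to SI: D = 0.0393 m, h = 0.00492 m, N = 116.0/60 = 1.93333 rev/s
γ̇ = π D N / h = (π)(0.0393)(1.93333) / 0.00492 = 48.5159 s⁻¹
ΔT = η·γ̇²·t_res/(ρ·cp) = [1436 × 48.5159² × 75.0284] / [887 × 2295] = 124.578 K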